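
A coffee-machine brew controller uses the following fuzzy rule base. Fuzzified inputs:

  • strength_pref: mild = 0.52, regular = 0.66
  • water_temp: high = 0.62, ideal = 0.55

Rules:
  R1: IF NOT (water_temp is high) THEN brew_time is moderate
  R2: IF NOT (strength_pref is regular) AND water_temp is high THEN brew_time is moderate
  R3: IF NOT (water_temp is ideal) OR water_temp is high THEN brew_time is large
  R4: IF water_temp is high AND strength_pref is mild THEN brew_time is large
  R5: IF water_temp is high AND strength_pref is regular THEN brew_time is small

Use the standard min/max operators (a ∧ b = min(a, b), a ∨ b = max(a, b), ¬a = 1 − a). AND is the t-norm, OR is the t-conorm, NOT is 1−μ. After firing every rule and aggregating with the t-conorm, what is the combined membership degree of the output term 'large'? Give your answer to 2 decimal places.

0.62

R1: ¬high=1−0.62=0.38 → w = 0.38
R2: ¬regular=1−0.66=0.34, high=0.62; AND[min(a, b)] → w = 0.34
R3: ¬ideal=1−0.55=0.45, high=0.62; OR[max(a, b)] → w = 0.62
R4: high=0.62, mild=0.52; AND[min(a, b)] → w = 0.52
R5: high=0.62, regular=0.66; AND[min(a, b)] → w = 0.62
Rules with consequent 'large': {R3, R4} → strengths 0.62, 0.52
Aggregate via t-conorm [max(a, b)]: 0.62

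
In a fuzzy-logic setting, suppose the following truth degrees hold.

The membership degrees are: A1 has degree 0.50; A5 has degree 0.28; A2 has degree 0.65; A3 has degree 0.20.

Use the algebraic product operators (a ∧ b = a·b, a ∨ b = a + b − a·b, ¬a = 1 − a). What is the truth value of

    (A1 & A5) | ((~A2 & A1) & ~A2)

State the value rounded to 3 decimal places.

0.193

A1 & A5 = a·b on (0.5000, 0.2800) = 0.1400
~A2 = 1 − 0.6500 = 0.3500
~A2 & A1 = a·b on (0.3500, 0.5000) = 0.1750
~A2 = 1 − 0.6500 = 0.3500
(~A2 & A1) & ~A2 = a·b on (0.1750, 0.3500) = 0.0612
(A1 & A5) | ((~A2 & A1) & ~A2) = a + b − a·b on (0.1400, 0.0612) = 0.1927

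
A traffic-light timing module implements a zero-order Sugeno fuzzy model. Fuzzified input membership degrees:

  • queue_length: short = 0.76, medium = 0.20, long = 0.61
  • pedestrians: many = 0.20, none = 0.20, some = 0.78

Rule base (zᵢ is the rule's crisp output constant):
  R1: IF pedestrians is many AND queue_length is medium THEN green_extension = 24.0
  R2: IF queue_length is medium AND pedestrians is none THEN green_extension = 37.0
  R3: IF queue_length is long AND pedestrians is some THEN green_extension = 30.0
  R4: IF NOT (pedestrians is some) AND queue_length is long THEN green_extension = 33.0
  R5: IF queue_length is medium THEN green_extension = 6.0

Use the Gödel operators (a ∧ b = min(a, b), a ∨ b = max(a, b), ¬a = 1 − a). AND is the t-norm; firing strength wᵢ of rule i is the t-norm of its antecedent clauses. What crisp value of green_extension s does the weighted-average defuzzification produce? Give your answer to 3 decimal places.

27.245

R1 (z=24.0): many=0.20, medium=0.20; AND[min(a, b)] → w = 0.20
R2 (z=37.0): medium=0.20, none=0.20; AND[min(a, b)] → w = 0.20
R3 (z=30.0): long=0.61, some=0.78; AND[min(a, b)] → w = 0.61
R4 (z=33.0): ¬some=1−0.78=0.22, long=0.61; AND[min(a, b)] → w = 0.22
R5 (z=6.0): medium=0.20 → w = 0.20
Weighted average = (0.20·24.0 + 0.20·37.0 + 0.61·30.0 + 0.22·33.0 + 0.20·6.0) / (0.20 + 0.20 + 0.61 + 0.22 + 0.20)
  = 38.9600 / 1.4300 = 27.245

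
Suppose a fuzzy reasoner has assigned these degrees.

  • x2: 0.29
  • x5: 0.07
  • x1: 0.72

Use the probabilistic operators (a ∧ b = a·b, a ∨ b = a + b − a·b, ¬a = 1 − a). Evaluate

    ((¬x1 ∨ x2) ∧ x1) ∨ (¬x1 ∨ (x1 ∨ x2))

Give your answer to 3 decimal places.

0.907

¬x1 = 1 − 0.7200 = 0.2800
¬x1 ∨ x2 = a + b − a·b on (0.2800, 0.2900) = 0.4888
(¬x1 ∨ x2) ∧ x1 = a·b on (0.4888, 0.7200) = 0.3519
¬x1 = 1 − 0.7200 = 0.2800
x1 ∨ x2 = a + b − a·b on (0.7200, 0.2900) = 0.8012
¬x1 ∨ (x1 ∨ x2) = a + b − a·b on (0.2800, 0.8012) = 0.8569
((¬x1 ∨ x2) ∧ x1) ∨ (¬x1 ∨ (x1 ∨ x2)) = a + b − a·b on (0.3519, 0.8569) = 0.9072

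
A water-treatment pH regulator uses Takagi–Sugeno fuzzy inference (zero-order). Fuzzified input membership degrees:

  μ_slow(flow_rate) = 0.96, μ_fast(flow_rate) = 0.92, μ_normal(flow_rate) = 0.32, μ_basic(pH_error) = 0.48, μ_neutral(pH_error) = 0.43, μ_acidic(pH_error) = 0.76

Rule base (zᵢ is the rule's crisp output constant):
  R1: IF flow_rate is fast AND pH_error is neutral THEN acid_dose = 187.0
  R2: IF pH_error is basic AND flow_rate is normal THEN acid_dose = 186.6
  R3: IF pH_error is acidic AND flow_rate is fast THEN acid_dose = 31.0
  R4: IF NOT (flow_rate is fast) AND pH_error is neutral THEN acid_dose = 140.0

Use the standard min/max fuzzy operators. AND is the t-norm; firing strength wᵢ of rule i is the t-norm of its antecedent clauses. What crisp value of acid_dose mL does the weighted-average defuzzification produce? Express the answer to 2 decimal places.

109.99

R1 (z=187.0): fast=0.92, neutral=0.43; AND[min(a, b)] → w = 0.43
R2 (z=186.6): basic=0.48, normal=0.32; AND[min(a, b)] → w = 0.32
R3 (z=31.0): acidic=0.76, fast=0.92; AND[min(a, b)] → w = 0.76
R4 (z=140.0): ¬fast=1−0.92=0.08, neutral=0.43; AND[min(a, b)] → w = 0.08
Weighted average = (0.43·187.0 + 0.32·186.6 + 0.76·31.0 + 0.08·140.0) / (0.43 + 0.32 + 0.76 + 0.08)
  = 174.8820 / 1.5900 = 109.99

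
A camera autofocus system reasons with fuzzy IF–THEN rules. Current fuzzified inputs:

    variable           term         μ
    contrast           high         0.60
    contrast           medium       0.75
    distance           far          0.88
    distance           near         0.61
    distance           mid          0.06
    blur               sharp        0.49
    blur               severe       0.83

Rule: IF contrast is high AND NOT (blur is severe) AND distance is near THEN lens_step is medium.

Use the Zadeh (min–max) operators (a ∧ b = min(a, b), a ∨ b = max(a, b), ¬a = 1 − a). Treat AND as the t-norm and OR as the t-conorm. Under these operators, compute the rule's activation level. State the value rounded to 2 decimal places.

0.17

firing strength: high=0.60, ¬severe=1−0.83=0.17, near=0.61; AND[min(a, b)] → w = 0.17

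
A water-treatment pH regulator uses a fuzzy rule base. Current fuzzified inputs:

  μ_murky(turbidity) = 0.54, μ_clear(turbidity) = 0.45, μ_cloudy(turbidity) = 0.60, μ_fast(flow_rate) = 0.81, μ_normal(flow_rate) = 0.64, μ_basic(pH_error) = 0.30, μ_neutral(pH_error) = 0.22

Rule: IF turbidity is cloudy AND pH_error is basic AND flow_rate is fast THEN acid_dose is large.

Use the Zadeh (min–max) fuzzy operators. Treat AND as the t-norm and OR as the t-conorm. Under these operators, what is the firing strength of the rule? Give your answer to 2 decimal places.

0.30

firing strength: cloudy=0.60, basic=0.30, fast=0.81; AND[min(a, b)] → w = 0.30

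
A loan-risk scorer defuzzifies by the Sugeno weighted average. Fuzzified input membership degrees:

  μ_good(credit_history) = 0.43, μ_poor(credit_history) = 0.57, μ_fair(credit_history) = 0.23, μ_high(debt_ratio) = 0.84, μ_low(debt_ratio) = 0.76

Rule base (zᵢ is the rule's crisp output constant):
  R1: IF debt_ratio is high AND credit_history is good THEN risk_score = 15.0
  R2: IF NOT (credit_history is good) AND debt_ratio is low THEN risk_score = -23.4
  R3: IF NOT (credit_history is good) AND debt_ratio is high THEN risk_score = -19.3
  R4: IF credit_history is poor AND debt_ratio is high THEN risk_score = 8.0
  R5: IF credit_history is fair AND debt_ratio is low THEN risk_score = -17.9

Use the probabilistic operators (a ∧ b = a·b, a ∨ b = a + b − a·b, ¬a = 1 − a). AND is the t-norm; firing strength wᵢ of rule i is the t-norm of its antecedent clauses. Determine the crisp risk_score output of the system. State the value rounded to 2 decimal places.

R1 (z=15.0): high=0.84, good=0.43; AND[a·b] → w = 0.3612
R2 (z=-23.4): ¬good=1−0.43=0.57, low=0.76; AND[a·b] → w = 0.4332
R3 (z=-19.3): ¬good=1−0.43=0.57, high=0.84; AND[a·b] → w = 0.4788
R4 (z=8.0): poor=0.57, high=0.84; AND[a·b] → w = 0.4788
R5 (z=-17.9): fair=0.23, low=0.76; AND[a·b] → w = 0.1748
Weighted average = (0.3612·15.0 + 0.4332·-23.4 + 0.4788·-19.3 + 0.4788·8.0 + 0.1748·-17.9) / (0.3612 + 0.4332 + 0.4788 + 0.4788 + 0.1748)
  = -13.2582 / 1.9268 = -6.88

-6.88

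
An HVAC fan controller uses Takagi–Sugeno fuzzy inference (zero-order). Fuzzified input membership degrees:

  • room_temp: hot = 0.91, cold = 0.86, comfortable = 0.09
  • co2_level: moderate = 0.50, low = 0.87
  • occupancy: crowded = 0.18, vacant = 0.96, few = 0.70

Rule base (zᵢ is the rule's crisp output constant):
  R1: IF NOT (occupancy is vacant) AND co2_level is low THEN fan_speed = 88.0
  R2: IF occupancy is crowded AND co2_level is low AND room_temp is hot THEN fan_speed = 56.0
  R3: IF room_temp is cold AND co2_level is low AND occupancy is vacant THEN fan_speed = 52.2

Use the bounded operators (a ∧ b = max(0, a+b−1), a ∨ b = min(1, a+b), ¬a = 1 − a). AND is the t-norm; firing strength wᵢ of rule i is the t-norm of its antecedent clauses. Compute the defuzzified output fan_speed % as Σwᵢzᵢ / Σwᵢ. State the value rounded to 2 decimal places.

52.20

R1 (z=88.0): ¬vacant=1−0.96=0.04, low=0.87; AND[max(0, a+b−1)] → w = 0.00
R2 (z=56.0): crowded=0.18, low=0.87, hot=0.91; AND[max(0, a+b−1)] → w = 0.00
R3 (z=52.2): cold=0.86, low=0.87, vacant=0.96; AND[max(0, a+b−1)] → w = 0.69
Weighted average = (0.00·88.0 + 0.00·56.0 + 0.69·52.2) / (0.00 + 0.00 + 0.69)
  = 36.0180 / 0.6900 = 52.20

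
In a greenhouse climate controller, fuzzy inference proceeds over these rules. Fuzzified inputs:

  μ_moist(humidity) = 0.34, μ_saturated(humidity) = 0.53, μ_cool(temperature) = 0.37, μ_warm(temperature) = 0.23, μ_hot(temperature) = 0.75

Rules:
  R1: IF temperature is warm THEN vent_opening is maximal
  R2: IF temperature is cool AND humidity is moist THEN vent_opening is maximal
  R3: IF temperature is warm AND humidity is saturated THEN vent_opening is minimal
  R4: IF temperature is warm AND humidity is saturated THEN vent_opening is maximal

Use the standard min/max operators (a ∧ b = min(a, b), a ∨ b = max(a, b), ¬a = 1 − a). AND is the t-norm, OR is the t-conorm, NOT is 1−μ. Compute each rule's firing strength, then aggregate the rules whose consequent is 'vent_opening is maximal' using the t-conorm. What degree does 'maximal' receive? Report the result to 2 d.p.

0.34

R1: warm=0.23 → w = 0.23
R2: cool=0.37, moist=0.34; AND[min(a, b)] → w = 0.34
R3: warm=0.23, saturated=0.53; AND[min(a, b)] → w = 0.23
R4: warm=0.23, saturated=0.53; AND[min(a, b)] → w = 0.23
Rules with consequent 'maximal': {R1, R2, R4} → strengths 0.23, 0.34, 0.23
Aggregate via t-conorm [max(a, b)]: 0.34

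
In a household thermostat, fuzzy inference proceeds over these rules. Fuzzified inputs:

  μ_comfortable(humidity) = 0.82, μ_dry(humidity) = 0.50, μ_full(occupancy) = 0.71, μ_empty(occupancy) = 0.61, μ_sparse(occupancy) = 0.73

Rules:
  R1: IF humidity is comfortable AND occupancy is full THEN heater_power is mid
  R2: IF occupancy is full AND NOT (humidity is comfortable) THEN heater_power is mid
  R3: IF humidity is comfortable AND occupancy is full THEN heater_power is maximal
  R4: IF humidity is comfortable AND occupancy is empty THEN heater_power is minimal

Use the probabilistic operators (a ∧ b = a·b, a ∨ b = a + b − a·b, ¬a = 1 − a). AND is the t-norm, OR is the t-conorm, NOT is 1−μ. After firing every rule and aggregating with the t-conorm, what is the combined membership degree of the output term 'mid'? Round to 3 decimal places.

R1: comfortable=0.82, full=0.71; AND[a·b] → w = 0.5822
R2: full=0.71, ¬comfortable=1−0.82=0.18; AND[a·b] → w = 0.1278
R3: comfortable=0.82, full=0.71; AND[a·b] → w = 0.5822
R4: comfortable=0.82, empty=0.61; AND[a·b] → w = 0.5002
Rules with consequent 'mid': {R1, R2} → strengths 0.5822, 0.1278
Aggregate via t-conorm [a + b − a·b]: 0.6356

0.636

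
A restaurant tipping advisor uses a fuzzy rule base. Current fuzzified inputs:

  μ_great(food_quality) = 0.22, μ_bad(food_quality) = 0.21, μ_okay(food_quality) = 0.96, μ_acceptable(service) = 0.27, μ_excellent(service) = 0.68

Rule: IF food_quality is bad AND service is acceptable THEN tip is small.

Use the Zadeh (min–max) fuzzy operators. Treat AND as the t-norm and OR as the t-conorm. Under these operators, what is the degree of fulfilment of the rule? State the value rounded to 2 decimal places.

firing strength: bad=0.21, acceptable=0.27; AND[min(a, b)] → w = 0.21

0.21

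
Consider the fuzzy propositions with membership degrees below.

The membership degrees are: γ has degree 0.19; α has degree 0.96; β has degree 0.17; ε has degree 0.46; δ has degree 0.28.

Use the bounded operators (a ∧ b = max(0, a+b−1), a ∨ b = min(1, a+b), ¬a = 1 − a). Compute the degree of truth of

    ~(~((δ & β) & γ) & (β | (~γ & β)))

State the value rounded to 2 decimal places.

δ & β = max(0, a+b−1) on (0.28, 0.17) = 0.00
(δ & β) & γ = max(0, a+b−1) on (0.00, 0.19) = 0.00
~((δ & β) & γ) = 1 − 0.00 = 1.00
~γ = 1 − 0.19 = 0.81
~γ & β = max(0, a+b−1) on (0.81, 0.17) = 0.00
β | (~γ & β) = min(1, a+b) on (0.17, 0.00) = 0.17
~((δ & β) & γ) & (β | (~γ & β)) = max(0, a+b−1) on (1.00, 0.17) = 0.17
~(~((δ & β) & γ) & (β | (~γ & β))) = 1 − 0.17 = 0.83

0.83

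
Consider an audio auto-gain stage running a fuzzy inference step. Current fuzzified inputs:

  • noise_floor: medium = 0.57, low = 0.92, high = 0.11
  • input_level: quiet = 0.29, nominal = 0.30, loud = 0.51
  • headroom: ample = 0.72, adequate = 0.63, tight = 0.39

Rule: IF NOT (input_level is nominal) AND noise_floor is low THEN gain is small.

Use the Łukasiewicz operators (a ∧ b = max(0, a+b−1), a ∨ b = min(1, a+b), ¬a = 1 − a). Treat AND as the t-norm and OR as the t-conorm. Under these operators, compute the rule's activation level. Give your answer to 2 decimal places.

firing strength: ¬nominal=1−0.30=0.70, low=0.92; AND[max(0, a+b−1)] → w = 0.62

0.62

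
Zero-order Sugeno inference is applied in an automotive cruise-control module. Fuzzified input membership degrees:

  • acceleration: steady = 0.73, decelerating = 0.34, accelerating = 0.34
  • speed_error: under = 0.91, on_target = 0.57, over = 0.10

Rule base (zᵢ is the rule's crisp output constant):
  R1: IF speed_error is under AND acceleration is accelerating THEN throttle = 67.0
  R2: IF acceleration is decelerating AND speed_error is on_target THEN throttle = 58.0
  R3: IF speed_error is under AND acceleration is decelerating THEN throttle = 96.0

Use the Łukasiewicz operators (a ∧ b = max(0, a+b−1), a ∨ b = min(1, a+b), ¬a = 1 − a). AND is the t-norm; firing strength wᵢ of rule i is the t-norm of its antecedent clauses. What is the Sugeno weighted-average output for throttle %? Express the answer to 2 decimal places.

81.50

R1 (z=67.0): under=0.91, accelerating=0.34; AND[max(0, a+b−1)] → w = 0.25
R2 (z=58.0): decelerating=0.34, on_target=0.57; AND[max(0, a+b−1)] → w = 0.00
R3 (z=96.0): under=0.91, decelerating=0.34; AND[max(0, a+b−1)] → w = 0.25
Weighted average = (0.25·67.0 + 0.00·58.0 + 0.25·96.0) / (0.25 + 0.00 + 0.25)
  = 40.7500 / 0.5000 = 81.50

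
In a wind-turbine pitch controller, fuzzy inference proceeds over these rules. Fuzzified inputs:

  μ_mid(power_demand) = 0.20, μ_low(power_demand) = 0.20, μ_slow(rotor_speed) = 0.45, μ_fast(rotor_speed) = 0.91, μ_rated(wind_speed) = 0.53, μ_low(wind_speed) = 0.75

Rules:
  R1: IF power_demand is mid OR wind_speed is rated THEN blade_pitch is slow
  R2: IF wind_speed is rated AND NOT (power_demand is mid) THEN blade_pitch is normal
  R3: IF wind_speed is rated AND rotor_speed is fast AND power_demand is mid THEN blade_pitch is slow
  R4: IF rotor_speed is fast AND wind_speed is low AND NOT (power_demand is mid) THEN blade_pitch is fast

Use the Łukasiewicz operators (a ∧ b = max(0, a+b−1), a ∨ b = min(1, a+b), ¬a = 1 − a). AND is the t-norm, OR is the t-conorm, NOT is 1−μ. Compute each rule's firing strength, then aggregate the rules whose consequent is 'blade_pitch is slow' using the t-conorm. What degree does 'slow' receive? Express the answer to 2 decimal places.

R1: mid=0.20, rated=0.53; OR[min(1, a+b)] → w = 0.73
R2: rated=0.53, ¬mid=1−0.20=0.80; AND[max(0, a+b−1)] → w = 0.33
R3: rated=0.53, fast=0.91, mid=0.20; AND[max(0, a+b−1)] → w = 0.00
R4: fast=0.91, low=0.75, ¬mid=1−0.20=0.80; AND[max(0, a+b−1)] → w = 0.46
Rules with consequent 'slow': {R1, R3} → strengths 0.73, 0.00
Aggregate via t-conorm [min(1, a+b)]: 0.73

0.73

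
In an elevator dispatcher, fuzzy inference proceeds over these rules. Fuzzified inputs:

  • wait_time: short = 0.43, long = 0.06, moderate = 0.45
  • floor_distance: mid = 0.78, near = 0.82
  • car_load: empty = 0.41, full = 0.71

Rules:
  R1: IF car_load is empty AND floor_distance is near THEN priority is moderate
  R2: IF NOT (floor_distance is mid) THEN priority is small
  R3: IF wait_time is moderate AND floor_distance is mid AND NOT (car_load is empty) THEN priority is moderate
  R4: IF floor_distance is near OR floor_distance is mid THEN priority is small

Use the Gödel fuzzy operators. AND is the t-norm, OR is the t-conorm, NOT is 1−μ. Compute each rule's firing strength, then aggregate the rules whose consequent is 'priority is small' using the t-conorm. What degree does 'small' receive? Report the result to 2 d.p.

R1: empty=0.41, near=0.82; AND[min(a, b)] → w = 0.41
R2: ¬mid=1−0.78=0.22 → w = 0.22
R3: moderate=0.45, mid=0.78, ¬empty=1−0.41=0.59; AND[min(a, b)] → w = 0.45
R4: near=0.82, mid=0.78; OR[max(a, b)] → w = 0.82
Rules with consequent 'small': {R2, R4} → strengths 0.22, 0.82
Aggregate via t-conorm [max(a, b)]: 0.82

0.82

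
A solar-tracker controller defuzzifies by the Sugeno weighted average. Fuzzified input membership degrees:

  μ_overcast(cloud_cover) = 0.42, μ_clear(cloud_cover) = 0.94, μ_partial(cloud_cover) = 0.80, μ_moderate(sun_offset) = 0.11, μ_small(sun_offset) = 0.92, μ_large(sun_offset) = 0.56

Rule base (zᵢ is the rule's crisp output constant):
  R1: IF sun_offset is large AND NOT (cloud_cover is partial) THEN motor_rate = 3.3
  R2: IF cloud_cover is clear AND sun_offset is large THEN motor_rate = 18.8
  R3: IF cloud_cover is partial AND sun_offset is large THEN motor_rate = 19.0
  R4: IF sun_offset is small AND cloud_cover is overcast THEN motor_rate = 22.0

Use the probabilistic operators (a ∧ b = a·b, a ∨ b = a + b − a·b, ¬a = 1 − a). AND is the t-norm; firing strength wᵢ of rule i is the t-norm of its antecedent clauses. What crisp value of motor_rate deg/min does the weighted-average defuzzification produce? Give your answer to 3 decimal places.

R1 (z=3.3): large=0.56, ¬partial=1−0.80=0.20; AND[a·b] → w = 0.1120
R2 (z=18.8): clear=0.94, large=0.56; AND[a·b] → w = 0.5264
R3 (z=19.0): partial=0.80, large=0.56; AND[a·b] → w = 0.4480
R4 (z=22.0): small=0.92, overcast=0.42; AND[a·b] → w = 0.3864
Weighted average = (0.1120·3.3 + 0.5264·18.8 + 0.4480·19.0 + 0.3864·22.0) / (0.1120 + 0.5264 + 0.4480 + 0.3864)
  = 27.2787 / 1.4728 = 18.522

18.522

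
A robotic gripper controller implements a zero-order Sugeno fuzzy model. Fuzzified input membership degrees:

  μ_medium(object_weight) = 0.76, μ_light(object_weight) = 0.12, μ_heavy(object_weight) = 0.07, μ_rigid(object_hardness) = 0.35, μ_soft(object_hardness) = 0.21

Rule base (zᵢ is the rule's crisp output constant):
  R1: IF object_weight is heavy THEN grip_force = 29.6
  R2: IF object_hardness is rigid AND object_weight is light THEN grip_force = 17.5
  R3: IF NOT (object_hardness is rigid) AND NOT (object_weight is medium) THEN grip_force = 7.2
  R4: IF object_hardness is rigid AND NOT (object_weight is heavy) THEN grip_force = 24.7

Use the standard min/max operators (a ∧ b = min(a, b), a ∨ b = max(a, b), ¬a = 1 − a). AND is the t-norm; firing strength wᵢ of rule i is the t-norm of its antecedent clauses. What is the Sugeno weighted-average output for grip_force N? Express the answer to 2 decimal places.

R1 (z=29.6): heavy=0.07 → w = 0.07
R2 (z=17.5): rigid=0.35, light=0.12; AND[min(a, b)] → w = 0.12
R3 (z=7.2): ¬rigid=1−0.35=0.65, ¬medium=1−0.76=0.24; AND[min(a, b)] → w = 0.24
R4 (z=24.7): rigid=0.35, ¬heavy=1−0.07=0.93; AND[min(a, b)] → w = 0.35
Weighted average = (0.07·29.6 + 0.12·17.5 + 0.24·7.2 + 0.35·24.7) / (0.07 + 0.12 + 0.24 + 0.35)
  = 14.5450 / 0.7800 = 18.65

18.65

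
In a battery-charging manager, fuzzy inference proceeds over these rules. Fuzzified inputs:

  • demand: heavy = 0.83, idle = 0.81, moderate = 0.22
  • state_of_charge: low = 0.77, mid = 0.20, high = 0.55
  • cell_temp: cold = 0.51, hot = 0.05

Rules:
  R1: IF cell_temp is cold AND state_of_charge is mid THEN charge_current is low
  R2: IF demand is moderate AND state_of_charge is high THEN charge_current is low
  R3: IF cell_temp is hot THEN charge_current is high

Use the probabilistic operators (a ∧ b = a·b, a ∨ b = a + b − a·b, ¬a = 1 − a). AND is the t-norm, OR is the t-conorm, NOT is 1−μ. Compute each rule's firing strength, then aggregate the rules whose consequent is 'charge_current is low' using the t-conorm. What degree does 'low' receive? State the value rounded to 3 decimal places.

0.211

R1: cold=0.51, mid=0.20; AND[a·b] → w = 0.1020
R2: moderate=0.22, high=0.55; AND[a·b] → w = 0.1210
R3: hot=0.05 → w = 0.0500
Rules with consequent 'low': {R1, R2} → strengths 0.1020, 0.1210
Aggregate via t-conorm [a + b − a·b]: 0.2107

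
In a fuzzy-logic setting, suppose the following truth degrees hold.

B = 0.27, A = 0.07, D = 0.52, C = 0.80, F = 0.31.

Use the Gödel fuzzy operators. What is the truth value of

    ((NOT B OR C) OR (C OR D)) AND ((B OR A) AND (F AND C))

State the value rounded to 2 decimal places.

NOT B = 1 − 0.27 = 0.73
NOT B OR C = max(a, b) on (0.73, 0.80) = 0.80
C OR D = max(a, b) on (0.80, 0.52) = 0.80
(NOT B OR C) OR (C OR D) = max(a, b) on (0.80, 0.80) = 0.80
B OR A = max(a, b) on (0.27, 0.07) = 0.27
F AND C = min(a, b) on (0.31, 0.80) = 0.31
(B OR A) AND (F AND C) = min(a, b) on (0.27, 0.31) = 0.27
((NOT B OR C) OR (C OR D)) AND ((B OR A) AND (F AND C)) = min(a, b) on (0.80, 0.27) = 0.27

0.27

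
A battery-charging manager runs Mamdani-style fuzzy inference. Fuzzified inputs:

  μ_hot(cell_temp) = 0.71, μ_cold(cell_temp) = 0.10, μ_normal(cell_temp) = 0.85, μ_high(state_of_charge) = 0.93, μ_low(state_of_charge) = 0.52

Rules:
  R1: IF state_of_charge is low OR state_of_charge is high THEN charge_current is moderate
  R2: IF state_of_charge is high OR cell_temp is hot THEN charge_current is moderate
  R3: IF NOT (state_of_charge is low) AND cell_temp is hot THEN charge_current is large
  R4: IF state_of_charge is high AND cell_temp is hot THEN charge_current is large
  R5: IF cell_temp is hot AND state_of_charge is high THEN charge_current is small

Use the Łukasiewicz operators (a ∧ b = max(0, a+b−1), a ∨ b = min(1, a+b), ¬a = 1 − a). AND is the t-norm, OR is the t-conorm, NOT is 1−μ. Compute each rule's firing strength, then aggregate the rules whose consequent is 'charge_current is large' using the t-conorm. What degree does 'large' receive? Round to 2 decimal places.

R1: low=0.52, high=0.93; OR[min(1, a+b)] → w = 1.00
R2: high=0.93, hot=0.71; OR[min(1, a+b)] → w = 1.00
R3: ¬low=1−0.52=0.48, hot=0.71; AND[max(0, a+b−1)] → w = 0.19
R4: high=0.93, hot=0.71; AND[max(0, a+b−1)] → w = 0.64
R5: hot=0.71, high=0.93; AND[max(0, a+b−1)] → w = 0.64
Rules with consequent 'large': {R3, R4} → strengths 0.19, 0.64
Aggregate via t-conorm [min(1, a+b)]: 0.83

0.83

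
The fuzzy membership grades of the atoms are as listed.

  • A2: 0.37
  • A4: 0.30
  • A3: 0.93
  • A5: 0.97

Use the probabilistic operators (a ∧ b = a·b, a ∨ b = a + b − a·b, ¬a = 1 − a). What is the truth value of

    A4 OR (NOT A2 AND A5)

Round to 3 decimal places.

0.728

NOT A2 = 1 − 0.3700 = 0.6300
NOT A2 AND A5 = a·b on (0.6300, 0.9700) = 0.6111
A4 OR (NOT A2 AND A5) = a + b − a·b on (0.3000, 0.6111) = 0.7278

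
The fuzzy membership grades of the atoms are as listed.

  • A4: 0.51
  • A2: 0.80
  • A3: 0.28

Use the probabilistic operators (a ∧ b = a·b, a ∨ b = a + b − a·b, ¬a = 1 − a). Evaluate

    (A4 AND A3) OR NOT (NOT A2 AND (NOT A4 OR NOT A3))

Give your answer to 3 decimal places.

A4 AND A3 = a·b on (0.5100, 0.2800) = 0.1428
NOT A2 = 1 − 0.8000 = 0.2000
NOT A4 = 1 − 0.5100 = 0.4900
NOT A3 = 1 − 0.2800 = 0.7200
NOT A4 OR NOT A3 = a + b − a·b on (0.4900, 0.7200) = 0.8572
NOT A2 AND (NOT A4 OR NOT A3) = a·b on (0.2000, 0.8572) = 0.1714
NOT (NOT A2 AND (NOT A4 OR NOT A3)) = 1 − 0.1714 = 0.8286
(A4 AND A3) OR NOT (NOT A2 AND (NOT A4 OR NOT A3)) = a + b − a·b on (0.1428, 0.8286) = 0.8530

0.853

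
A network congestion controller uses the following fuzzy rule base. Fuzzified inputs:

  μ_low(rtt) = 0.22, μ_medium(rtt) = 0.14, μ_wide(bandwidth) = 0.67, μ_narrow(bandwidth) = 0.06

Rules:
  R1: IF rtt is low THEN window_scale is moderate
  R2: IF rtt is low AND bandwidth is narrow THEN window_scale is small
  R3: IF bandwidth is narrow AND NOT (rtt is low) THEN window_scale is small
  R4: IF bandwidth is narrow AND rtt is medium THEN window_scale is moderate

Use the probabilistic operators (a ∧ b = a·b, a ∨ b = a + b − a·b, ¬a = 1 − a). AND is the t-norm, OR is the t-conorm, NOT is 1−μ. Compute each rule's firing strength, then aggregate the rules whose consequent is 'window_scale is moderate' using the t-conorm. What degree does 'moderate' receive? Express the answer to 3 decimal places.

0.227

R1: low=0.22 → w = 0.2200
R2: low=0.22, narrow=0.06; AND[a·b] → w = 0.0132
R3: narrow=0.06, ¬low=1−0.22=0.78; AND[a·b] → w = 0.0468
R4: narrow=0.06, medium=0.14; AND[a·b] → w = 0.0084
Rules with consequent 'moderate': {R1, R4} → strengths 0.2200, 0.0084
Aggregate via t-conorm [a + b − a·b]: 0.2266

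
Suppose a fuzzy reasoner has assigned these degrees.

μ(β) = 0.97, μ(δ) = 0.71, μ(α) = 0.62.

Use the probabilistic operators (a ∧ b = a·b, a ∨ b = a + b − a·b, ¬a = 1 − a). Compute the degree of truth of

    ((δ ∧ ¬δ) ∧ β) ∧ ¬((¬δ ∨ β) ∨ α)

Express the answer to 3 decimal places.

¬δ = 1 − 0.7100 = 0.2900
δ ∧ ¬δ = a·b on (0.7100, 0.2900) = 0.2059
(δ ∧ ¬δ) ∧ β = a·b on (0.2059, 0.9700) = 0.1997
¬δ = 1 − 0.7100 = 0.2900
¬δ ∨ β = a + b − a·b on (0.2900, 0.9700) = 0.9787
(¬δ ∨ β) ∨ α = a + b − a·b on (0.9787, 0.6200) = 0.9919
¬((¬δ ∨ β) ∨ α) = 1 − 0.9919 = 0.0081
((δ ∧ ¬δ) ∧ β) ∧ ¬((¬δ ∨ β) ∨ α) = a·b on (0.1997, 0.0081) = 0.0016

0.002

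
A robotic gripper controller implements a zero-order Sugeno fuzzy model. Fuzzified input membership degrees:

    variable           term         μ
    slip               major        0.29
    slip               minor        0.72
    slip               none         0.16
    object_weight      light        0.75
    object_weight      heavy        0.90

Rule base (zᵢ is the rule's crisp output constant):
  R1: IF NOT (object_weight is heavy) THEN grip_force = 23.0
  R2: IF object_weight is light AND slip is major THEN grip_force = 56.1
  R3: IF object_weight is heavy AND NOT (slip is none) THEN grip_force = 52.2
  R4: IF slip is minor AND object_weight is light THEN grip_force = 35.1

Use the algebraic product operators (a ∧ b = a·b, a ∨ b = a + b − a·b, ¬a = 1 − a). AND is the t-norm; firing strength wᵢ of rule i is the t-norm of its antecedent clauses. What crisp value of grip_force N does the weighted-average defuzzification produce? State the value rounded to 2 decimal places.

45.19

R1 (z=23.0): ¬heavy=1−0.90=0.10 → w = 0.1000
R2 (z=56.1): light=0.75, major=0.29; AND[a·b] → w = 0.2175
R3 (z=52.2): heavy=0.90, ¬none=1−0.16=0.84; AND[a·b] → w = 0.7560
R4 (z=35.1): minor=0.72, light=0.75; AND[a·b] → w = 0.5400
Weighted average = (0.1000·23.0 + 0.2175·56.1 + 0.7560·52.2 + 0.5400·35.1) / (0.1000 + 0.2175 + 0.7560 + 0.5400)
  = 72.9189 / 1.6135 = 45.19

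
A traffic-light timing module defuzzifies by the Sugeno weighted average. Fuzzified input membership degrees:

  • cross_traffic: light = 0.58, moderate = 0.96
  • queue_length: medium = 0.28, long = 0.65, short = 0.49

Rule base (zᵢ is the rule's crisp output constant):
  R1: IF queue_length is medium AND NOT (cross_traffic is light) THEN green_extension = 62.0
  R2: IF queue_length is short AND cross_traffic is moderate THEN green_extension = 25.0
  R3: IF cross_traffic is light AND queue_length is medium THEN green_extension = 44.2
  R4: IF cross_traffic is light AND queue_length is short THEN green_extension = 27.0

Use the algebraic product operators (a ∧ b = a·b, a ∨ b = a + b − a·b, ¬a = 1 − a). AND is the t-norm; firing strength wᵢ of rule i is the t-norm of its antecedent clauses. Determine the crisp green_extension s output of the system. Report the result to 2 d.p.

R1 (z=62.0): medium=0.28, ¬light=1−0.58=0.42; AND[a·b] → w = 0.1176
R2 (z=25.0): short=0.49, moderate=0.96; AND[a·b] → w = 0.4704
R3 (z=44.2): light=0.58, medium=0.28; AND[a·b] → w = 0.1624
R4 (z=27.0): light=0.58, short=0.49; AND[a·b] → w = 0.2842
Weighted average = (0.1176·62.0 + 0.4704·25.0 + 0.1624·44.2 + 0.2842·27.0) / (0.1176 + 0.4704 + 0.1624 + 0.2842)
  = 33.9027 / 1.0346 = 32.77

32.77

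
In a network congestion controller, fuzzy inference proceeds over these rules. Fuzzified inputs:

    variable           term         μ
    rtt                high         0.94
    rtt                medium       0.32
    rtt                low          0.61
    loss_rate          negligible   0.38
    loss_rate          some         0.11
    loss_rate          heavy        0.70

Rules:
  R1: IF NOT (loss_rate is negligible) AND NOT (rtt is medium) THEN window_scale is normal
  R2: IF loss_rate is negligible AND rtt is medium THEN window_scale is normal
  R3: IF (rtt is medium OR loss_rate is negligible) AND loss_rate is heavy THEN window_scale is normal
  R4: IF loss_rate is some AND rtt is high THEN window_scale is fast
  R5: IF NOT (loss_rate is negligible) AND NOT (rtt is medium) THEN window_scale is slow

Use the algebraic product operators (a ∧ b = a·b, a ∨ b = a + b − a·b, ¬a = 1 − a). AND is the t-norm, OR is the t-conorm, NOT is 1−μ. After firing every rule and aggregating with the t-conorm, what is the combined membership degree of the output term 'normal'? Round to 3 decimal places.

0.698

R1: ¬negligible=1−0.38=0.62, ¬medium=1−0.32=0.68; AND[a·b] → w = 0.4216
R2: negligible=0.38, medium=0.32; AND[a·b] → w = 0.1216
R3: (medium=0.32 OR negligible=0.38) = 0.5784; AND[a·b] with heavy=0.70 → w = 0.4049
R4: some=0.11, high=0.94; AND[a·b] → w = 0.1034
R5: ¬negligible=1−0.38=0.62, ¬medium=1−0.32=0.68; AND[a·b] → w = 0.4216
Rules with consequent 'normal': {R1, R2, R3} → strengths 0.4216, 0.1216, 0.4049
Aggregate via t-conorm [a + b − a·b]: 0.6976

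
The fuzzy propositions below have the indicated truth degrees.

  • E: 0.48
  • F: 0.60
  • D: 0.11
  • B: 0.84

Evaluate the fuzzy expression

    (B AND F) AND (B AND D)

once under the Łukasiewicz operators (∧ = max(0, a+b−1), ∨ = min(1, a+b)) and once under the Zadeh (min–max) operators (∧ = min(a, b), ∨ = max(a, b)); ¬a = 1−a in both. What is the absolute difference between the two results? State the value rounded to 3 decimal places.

0.110

Under Łukasiewicz:
  B AND F = max(0, a+b−1) on (0.84, 0.60) = 0.44
  B AND D = max(0, a+b−1) on (0.84, 0.11) = 0.00
  (B AND F) AND (B AND D) = max(0, a+b−1) on (0.44, 0.00) = 0.00
  → value = 0.0000
Under Zadeh (min–max):
  B AND F = min(a, b) on (0.84, 0.60) = 0.60
  B AND D = min(a, b) on (0.84, 0.11) = 0.11
  (B AND F) AND (B AND D) = min(a, b) on (0.60, 0.11) = 0.11
  → value = 0.1100
|0.0000 − 0.1100| = 0.110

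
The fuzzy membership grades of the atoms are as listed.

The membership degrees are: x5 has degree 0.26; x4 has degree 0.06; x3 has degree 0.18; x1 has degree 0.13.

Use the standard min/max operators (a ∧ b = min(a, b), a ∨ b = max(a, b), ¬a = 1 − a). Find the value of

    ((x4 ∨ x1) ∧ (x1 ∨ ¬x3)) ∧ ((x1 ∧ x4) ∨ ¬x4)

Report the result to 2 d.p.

x4 ∨ x1 = max(a, b) on (0.06, 0.13) = 0.13
¬x3 = 1 − 0.18 = 0.82
x1 ∨ ¬x3 = max(a, b) on (0.13, 0.82) = 0.82
(x4 ∨ x1) ∧ (x1 ∨ ¬x3) = min(a, b) on (0.13, 0.82) = 0.13
x1 ∧ x4 = min(a, b) on (0.13, 0.06) = 0.06
¬x4 = 1 − 0.06 = 0.94
(x1 ∧ x4) ∨ ¬x4 = max(a, b) on (0.06, 0.94) = 0.94
((x4 ∨ x1) ∧ (x1 ∨ ¬x3)) ∧ ((x1 ∧ x4) ∨ ¬x4) = min(a, b) on (0.13, 0.94) = 0.13

0.13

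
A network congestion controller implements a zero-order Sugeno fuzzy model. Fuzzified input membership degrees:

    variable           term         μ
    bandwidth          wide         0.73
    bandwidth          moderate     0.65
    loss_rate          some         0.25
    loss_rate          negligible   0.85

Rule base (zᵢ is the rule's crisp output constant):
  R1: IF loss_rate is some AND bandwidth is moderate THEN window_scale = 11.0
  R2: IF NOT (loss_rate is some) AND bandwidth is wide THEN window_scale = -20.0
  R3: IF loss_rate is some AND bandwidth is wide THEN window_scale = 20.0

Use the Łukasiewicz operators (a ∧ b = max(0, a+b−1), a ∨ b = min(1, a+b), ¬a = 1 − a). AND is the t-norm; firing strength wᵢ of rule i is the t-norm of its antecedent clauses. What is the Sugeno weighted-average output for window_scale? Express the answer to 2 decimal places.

-20.00

R1 (z=11.0): some=0.25, moderate=0.65; AND[max(0, a+b−1)] → w = 0.00
R2 (z=-20.0): ¬some=1−0.25=0.75, wide=0.73; AND[max(0, a+b−1)] → w = 0.48
R3 (z=20.0): some=0.25, wide=0.73; AND[max(0, a+b−1)] → w = 0.00
Weighted average = (0.00·11.0 + 0.48·-20.0 + 0.00·20.0) / (0.00 + 0.48 + 0.00)
  = -9.6000 / 0.4800 = -20.00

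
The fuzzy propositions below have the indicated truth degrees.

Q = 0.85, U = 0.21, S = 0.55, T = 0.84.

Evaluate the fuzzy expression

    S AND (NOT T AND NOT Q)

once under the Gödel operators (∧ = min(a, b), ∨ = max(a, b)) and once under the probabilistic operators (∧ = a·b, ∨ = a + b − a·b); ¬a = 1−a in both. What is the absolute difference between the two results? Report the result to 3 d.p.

0.137

Under Gödel:
  NOT T = 1 − 0.84 = 0.16
  NOT Q = 1 − 0.85 = 0.15
  NOT T AND NOT Q = min(a, b) on (0.16, 0.15) = 0.15
  S AND (NOT T AND NOT Q) = min(a, b) on (0.55, 0.15) = 0.15
  → value = 0.1500
Under probabilistic:
  NOT T = 1 − 0.8400 = 0.1600
  NOT Q = 1 − 0.8500 = 0.1500
  NOT T AND NOT Q = a·b on (0.1600, 0.1500) = 0.0240
  S AND (NOT T AND NOT Q) = a·b on (0.5500, 0.0240) = 0.0132
  → value = 0.0132
|0.1500 − 0.0132| = 0.137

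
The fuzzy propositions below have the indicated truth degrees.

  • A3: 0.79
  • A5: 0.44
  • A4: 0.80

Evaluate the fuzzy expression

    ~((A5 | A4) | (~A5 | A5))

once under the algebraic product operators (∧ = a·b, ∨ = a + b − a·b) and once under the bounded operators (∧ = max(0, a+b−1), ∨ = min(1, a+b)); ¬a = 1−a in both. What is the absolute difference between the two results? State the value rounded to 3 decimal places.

0.028

Under algebraic product:
  A5 | A4 = a + b − a·b on (0.4400, 0.8000) = 0.8880
  ~A5 = 1 − 0.4400 = 0.5600
  ~A5 | A5 = a + b − a·b on (0.5600, 0.4400) = 0.7536
  (A5 | A4) | (~A5 | A5) = a + b − a·b on (0.8880, 0.7536) = 0.9724
  ~((A5 | A4) | (~A5 | A5)) = 1 − 0.9724 = 0.0276
  → value = 0.0276
Under bounded:
  A5 | A4 = min(1, a+b) on (0.44, 0.80) = 1.00
  ~A5 = 1 − 0.44 = 0.56
  ~A5 | A5 = min(1, a+b) on (0.56, 0.44) = 1.00
  (A5 | A4) | (~A5 | A5) = min(1, a+b) on (1.00, 1.00) = 1.00
  ~((A5 | A4) | (~A5 | A5)) = 1 − 1.00 = 0.00
  → value = 0.0000
|0.0276 − 0.0000| = 0.028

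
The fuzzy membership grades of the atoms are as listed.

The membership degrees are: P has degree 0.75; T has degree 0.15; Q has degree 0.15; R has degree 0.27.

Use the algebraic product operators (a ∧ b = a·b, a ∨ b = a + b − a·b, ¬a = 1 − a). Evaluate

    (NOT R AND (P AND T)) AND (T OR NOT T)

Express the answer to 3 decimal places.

0.072

NOT R = 1 − 0.2700 = 0.7300
P AND T = a·b on (0.7500, 0.1500) = 0.1125
NOT R AND (P AND T) = a·b on (0.7300, 0.1125) = 0.0821
NOT T = 1 − 0.1500 = 0.8500
T OR NOT T = a + b − a·b on (0.1500, 0.8500) = 0.8725
(NOT R AND (P AND T)) AND (T OR NOT T) = a·b on (0.0821, 0.8725) = 0.0717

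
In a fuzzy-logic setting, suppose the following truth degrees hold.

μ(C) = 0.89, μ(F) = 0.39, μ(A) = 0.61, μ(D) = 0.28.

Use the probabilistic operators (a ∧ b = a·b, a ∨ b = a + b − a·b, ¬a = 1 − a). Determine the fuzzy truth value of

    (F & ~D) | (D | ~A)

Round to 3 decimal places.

0.684

~D = 1 − 0.2800 = 0.7200
F & ~D = a·b on (0.3900, 0.7200) = 0.2808
~A = 1 − 0.6100 = 0.3900
D | ~A = a + b − a·b on (0.2800, 0.3900) = 0.5608
(F & ~D) | (D | ~A) = a + b − a·b on (0.2808, 0.5608) = 0.6841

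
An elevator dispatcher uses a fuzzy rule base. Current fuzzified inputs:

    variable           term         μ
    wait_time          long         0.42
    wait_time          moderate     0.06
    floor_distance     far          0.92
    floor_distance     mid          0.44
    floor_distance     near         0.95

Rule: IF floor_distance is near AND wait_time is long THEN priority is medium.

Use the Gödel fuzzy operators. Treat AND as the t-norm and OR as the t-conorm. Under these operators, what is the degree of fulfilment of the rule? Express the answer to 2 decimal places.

firing strength: near=0.95, long=0.42; AND[min(a, b)] → w = 0.42

0.42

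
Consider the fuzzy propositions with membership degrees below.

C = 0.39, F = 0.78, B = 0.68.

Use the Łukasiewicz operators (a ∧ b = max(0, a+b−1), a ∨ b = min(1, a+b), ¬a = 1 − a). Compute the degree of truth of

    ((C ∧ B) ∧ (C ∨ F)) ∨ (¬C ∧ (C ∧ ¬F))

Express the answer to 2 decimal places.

C ∧ B = max(0, a+b−1) on (0.39, 0.68) = 0.07
C ∨ F = min(1, a+b) on (0.39, 0.78) = 1.00
(C ∧ B) ∧ (C ∨ F) = max(0, a+b−1) on (0.07, 1.00) = 0.07
¬C = 1 − 0.39 = 0.61
¬F = 1 − 0.78 = 0.22
C ∧ ¬F = max(0, a+b−1) on (0.39, 0.22) = 0.00
¬C ∧ (C ∧ ¬F) = max(0, a+b−1) on (0.61, 0.00) = 0.00
((C ∧ B) ∧ (C ∨ F)) ∨ (¬C ∧ (C ∧ ¬F)) = min(1, a+b) on (0.07, 0.00) = 0.07

0.07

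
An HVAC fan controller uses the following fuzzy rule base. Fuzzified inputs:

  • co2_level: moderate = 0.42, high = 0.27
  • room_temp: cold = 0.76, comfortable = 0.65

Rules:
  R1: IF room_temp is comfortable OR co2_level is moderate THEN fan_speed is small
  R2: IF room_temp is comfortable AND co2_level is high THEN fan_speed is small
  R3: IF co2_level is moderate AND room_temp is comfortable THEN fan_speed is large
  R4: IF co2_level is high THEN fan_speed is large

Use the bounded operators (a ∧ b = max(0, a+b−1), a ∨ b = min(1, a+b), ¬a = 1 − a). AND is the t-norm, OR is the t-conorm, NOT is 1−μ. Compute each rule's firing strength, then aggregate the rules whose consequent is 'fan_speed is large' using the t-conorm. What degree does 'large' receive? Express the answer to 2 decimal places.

R1: comfortable=0.65, moderate=0.42; OR[min(1, a+b)] → w = 1.00
R2: comfortable=0.65, high=0.27; AND[max(0, a+b−1)] → w = 0.00
R3: moderate=0.42, comfortable=0.65; AND[max(0, a+b−1)] → w = 0.07
R4: high=0.27 → w = 0.27
Rules with consequent 'large': {R3, R4} → strengths 0.07, 0.27
Aggregate via t-conorm [min(1, a+b)]: 0.34

0.34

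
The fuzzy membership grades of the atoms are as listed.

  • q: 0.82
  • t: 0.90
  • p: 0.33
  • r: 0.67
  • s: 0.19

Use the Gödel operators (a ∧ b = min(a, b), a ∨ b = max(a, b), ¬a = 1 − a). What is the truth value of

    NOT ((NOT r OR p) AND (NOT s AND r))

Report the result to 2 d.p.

NOT r = 1 − 0.67 = 0.33
NOT r OR p = max(a, b) on (0.33, 0.33) = 0.33
NOT s = 1 − 0.19 = 0.81
NOT s AND r = min(a, b) on (0.81, 0.67) = 0.67
(NOT r OR p) AND (NOT s AND r) = min(a, b) on (0.33, 0.67) = 0.33
NOT ((NOT r OR p) AND (NOT s AND r)) = 1 − 0.33 = 0.67

0.67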